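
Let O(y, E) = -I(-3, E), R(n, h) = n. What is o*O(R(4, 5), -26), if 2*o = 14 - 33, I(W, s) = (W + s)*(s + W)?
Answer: 15979/2 ≈ 7989.5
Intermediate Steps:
I(W, s) = (W + s)**2 (I(W, s) = (W + s)*(W + s) = (W + s)**2)
O(y, E) = -(-3 + E)**2
o = -19/2 (o = (14 - 33)/2 = (1/2)*(-19) = -19/2 ≈ -9.5000)
o*O(R(4, 5), -26) = -(-19)*(-3 - 26)**2/2 = -(-19)*(-29)**2/2 = -(-19)*841/2 = -19/2*(-841) = 15979/2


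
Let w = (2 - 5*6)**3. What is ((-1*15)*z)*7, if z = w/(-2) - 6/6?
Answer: -1152375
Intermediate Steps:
w = -21952 (w = (2 - 30)**3 = (-28)**3 = -21952)
z = 10975 (z = -21952/(-2) - 6/6 = -21952*(-1/2) - 6*1/6 = 10976 - 1 = 10975)
((-1*15)*z)*7 = (-1*15*10975)*7 = -15*10975*7 = -164625*7 = -1152375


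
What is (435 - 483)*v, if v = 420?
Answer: -20160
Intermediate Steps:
(435 - 483)*v = (435 - 483)*420 = -48*420 = -20160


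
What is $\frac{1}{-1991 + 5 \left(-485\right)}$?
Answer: $- \frac{1}{4416} \approx -0.00022645$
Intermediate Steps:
$\frac{1}{-1991 + 5 \left(-485\right)} = \frac{1}{-1991 - 2425} = \frac{1}{-4416} = - \frac{1}{4416}$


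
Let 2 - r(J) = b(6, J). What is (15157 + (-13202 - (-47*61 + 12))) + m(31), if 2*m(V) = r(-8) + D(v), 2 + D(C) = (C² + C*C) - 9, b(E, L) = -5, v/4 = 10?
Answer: 6408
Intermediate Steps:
v = 40 (v = 4*10 = 40)
r(J) = 7 (r(J) = 2 - 1*(-5) = 2 + 5 = 7)
D(C) = -11 + 2*C² (D(C) = -2 + ((C² + C*C) - 9) = -2 + ((C² + C²) - 9) = -2 + (2*C² - 9) = -2 + (-9 + 2*C²) = -11 + 2*C²)
m(V) = 1598 (m(V) = (7 + (-11 + 2*40²))/2 = (7 + (-11 + 2*1600))/2 = (7 + (-11 + 3200))/2 = (7 + 3189)/2 = (½)*3196 = 1598)
(15157 + (-13202 - (-47*61 + 12))) + m(31) = (15157 + (-13202 - (-47*61 + 12))) + 1598 = (15157 + (-13202 - (-2867 + 12))) + 1598 = (15157 + (-13202 - 1*(-2855))) + 1598 = (15157 + (-13202 + 2855)) + 1598 = (15157 - 10347) + 1598 = 4810 + 1598 = 6408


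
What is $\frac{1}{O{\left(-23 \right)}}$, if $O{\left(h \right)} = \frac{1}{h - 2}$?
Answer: $-25$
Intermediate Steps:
$O{\left(h \right)} = \frac{1}{-2 + h}$
$\frac{1}{O{\left(-23 \right)}} = \frac{1}{\frac{1}{-2 - 23}} = \frac{1}{\frac{1}{-25}} = \frac{1}{- \frac{1}{25}} = -25$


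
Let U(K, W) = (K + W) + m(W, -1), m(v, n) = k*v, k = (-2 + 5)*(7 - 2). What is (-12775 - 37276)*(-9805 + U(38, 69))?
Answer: 433591813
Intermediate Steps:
k = 15 (k = 3*5 = 15)
m(v, n) = 15*v
U(K, W) = K + 16*W (U(K, W) = (K + W) + 15*W = K + 16*W)
(-12775 - 37276)*(-9805 + U(38, 69)) = (-12775 - 37276)*(-9805 + (38 + 16*69)) = -50051*(-9805 + (38 + 1104)) = -50051*(-9805 + 1142) = -50051*(-8663) = 433591813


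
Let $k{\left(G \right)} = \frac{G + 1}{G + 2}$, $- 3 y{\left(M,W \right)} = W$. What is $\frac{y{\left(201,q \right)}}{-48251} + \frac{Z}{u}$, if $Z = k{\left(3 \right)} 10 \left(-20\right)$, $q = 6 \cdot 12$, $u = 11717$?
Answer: $- \frac{7438952}{565356967} \approx -0.013158$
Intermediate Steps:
$q = 72$
$y{\left(M,W \right)} = - \frac{W}{3}$
$k{\left(G \right)} = \frac{1 + G}{2 + G}$
$Z = -160$ ($Z = \frac{1 + 3}{2 + 3} \cdot 10 \left(-20\right) = \frac{1}{5} \cdot 4 \cdot 10 \left(-20\right) = \frac{4}{5} \cdot 10 \left(-20\right) = 8 \left(-20\right) = -160$)
$\frac{y{\left(201,q \right)}}{-48251} + \frac{Z}{u} = \frac{\left(- \frac{1}{3}\right) 72}{-48251} - \frac{160}{11717} = \left(-24\right) \left(- \frac{1}{48251}\right) - \frac{160}{11717} = \frac{24}{48251} - \frac{160}{11717} = - \frac{7438952}{565356967}$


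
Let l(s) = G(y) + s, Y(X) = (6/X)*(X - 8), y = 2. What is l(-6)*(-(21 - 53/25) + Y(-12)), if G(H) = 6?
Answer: 0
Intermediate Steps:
Y(X) = 6*(-8 + X)/X (Y(X) = (6/X)*(-8 + X) = 6*(-8 + X)/X)
l(s) = 6 + s
l(-6)*(-(21 - 53/25) + Y(-12)) = (6 - 6)*(-(21 - 53/25) + (6 - 48/(-12))) = 0*(-(21 - 53/25) + (6 - 48*(-1/12))) = 0*(-(21 - 1*53/25) + (6 + 4)) = 0*(-(21 - 53/25) + 10) = 0*(-1*472/25 + 10) = 0*(-472/25 + 10) = 0*(-222/25) = 0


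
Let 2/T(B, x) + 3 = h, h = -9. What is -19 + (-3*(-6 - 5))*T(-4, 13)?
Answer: -49/2 ≈ -24.500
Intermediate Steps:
T(B, x) = -⅙ (T(B, x) = 2/(-3 - 9) = 2/(-12) = 2*(-1/12) = -⅙)
-19 + (-3*(-6 - 5))*T(-4, 13) = -19 - 3*(-6 - 5)*(-⅙) = -19 - 3*(-11)*(-⅙) = -19 + 33*(-⅙) = -19 - 11/2 = -49/2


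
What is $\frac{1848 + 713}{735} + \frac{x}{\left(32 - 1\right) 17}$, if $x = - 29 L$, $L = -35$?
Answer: $\frac{2095672}{387345} \approx 5.4103$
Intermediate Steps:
$x = 1015$ ($x = \left(-29\right) \left(-35\right) = 1015$)
$\frac{1848 + 713}{735} + \frac{x}{\left(32 - 1\right) 17} = \frac{1848 + 713}{735} + \frac{1015}{\left(32 - 1\right) 17} = 2561 \cdot \frac{1}{735} + \frac{1015}{31 \cdot 17} = \frac{2561}{735} + \frac{1015}{527} = \frac{2095672}{387345}$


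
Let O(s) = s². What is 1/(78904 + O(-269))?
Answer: 1/151265 ≈ 6.6109e-6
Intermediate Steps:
1/(78904 + O(-269)) = 1/(78904 + (-269)²) = 1/(78904 + 72361) = 1/151265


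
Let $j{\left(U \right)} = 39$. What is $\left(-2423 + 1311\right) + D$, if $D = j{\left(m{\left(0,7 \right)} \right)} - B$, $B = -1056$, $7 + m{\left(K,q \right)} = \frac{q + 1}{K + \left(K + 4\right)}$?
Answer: $-17$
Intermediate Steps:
$m{\left(K,q \right)} = -7 + \frac{1 + q}{4 + 2 K}$ ($m{\left(K,q \right)} = -7 + \frac{q + 1}{K + \left(K + 4\right)} = -7 + \frac{1 + q}{K + \left(4 + K\right)} = -7 + \frac{1 + q}{4 + 2 K}$)
$D = 1095$ ($D = 39 - -1056 = 39 + 1056 = 1095$)
$\left(-2423 + 1311\right) + D = \left(-2423 + 1311\right) + 1095 = -1112 + 1095 = -17$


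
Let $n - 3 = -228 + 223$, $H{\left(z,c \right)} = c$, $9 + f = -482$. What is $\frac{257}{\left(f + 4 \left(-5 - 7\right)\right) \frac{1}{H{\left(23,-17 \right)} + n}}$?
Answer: $\frac{4883}{539} \approx 9.0594$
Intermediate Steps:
$f = -491$ ($f = -9 - 482 = -491$)
$n = -2$ ($n = 3 + \left(-228 + 223\right) = 3 - 5 = -2$)
$\frac{257}{\left(f + 4 \left(-5 - 7\right)\right) \frac{1}{H{\left(23,-17 \right)} + n}} = \frac{257}{\left(-491 + 4 \left(-5 - 7\right)\right) \frac{1}{-17 - 2}} = \frac{257}{\left(-491 + 4 \left(-12\right)\right) \frac{1}{-19}} = \frac{257}{\left(-491 - 48\right) \left(- \frac{1}{19}\right)} = \frac{257}{\left(-539\right) \left(- \frac{1}{19}\right)} = \frac{257}{\frac{539}{19}} = 257 \cdot \frac{19}{539} = \frac{4883}{539}$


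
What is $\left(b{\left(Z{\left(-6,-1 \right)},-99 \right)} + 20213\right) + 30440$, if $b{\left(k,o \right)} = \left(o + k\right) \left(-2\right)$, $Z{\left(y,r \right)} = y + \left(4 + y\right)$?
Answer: $50867$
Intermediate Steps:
$Z{\left(y,r \right)} = 4 + 2 y$
$b{\left(k,o \right)} = - 2 k - 2 o$ ($b{\left(k,o \right)} = \left(k + o\right) \left(-2\right) = - 2 k - 2 o$)
$\left(b{\left(Z{\left(-6,-1 \right)},-99 \right)} + 20213\right) + 30440 = \left(\left(- 2 \left(4 + 2 \left(-6\right)\right) - -198\right) + 20213\right) + 30440 = \left(\left(- 2 \left(4 - 12\right) + 198\right) + 20213\right) + 30440 = \left(\left(\left(-2\right) \left(-8\right) + 198\right) + 20213\right) + 30440 = \left(\left(16 + 198\right) + 20213\right) + 30440 = \left(214 + 20213\right) + 30440 = 20427 + 30440 = 50867$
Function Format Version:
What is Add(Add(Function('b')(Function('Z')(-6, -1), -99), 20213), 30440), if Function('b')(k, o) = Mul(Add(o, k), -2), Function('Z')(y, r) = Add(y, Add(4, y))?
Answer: 50867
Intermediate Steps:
Function('Z')(y, r) = Add(4, Mul(2, y))
Function('b')(k, o) = Add(Mul(-2, k), Mul(-2, o)) (Function('b')(k, o) = Mul(Add(k, o), -2) = Add(Mul(-2, k), Mul(-2, o)))
Add(Add(Function('b')(Function('Z')(-6, -1), -99), 20213), 30440) = Add(Add(Add(Mul(-2, Add(4, Mul(2, -6))), Mul(-2, -99)), 20213), 30440) = Add(Add(Add(Mul(-2, Add(4, -12)), 198), 20213), 30440) = Add(Add(Add(Mul(-2, -8), 198), 20213), 30440) = Add(Add(Add(16, 198), 20213), 30440) = Add(Add(214, 20213), 30440) = Add(20427, 30440) = 50867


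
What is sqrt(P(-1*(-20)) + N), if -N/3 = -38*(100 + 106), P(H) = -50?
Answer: sqrt(23434) ≈ 153.08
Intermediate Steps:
N = 23484 (N = -(-114)*(100 + 106) = -(-114)*206 = -3*(-7828) = 23484)
sqrt(P(-1*(-20)) + N) = sqrt(-50 + 23484) = sqrt(23434)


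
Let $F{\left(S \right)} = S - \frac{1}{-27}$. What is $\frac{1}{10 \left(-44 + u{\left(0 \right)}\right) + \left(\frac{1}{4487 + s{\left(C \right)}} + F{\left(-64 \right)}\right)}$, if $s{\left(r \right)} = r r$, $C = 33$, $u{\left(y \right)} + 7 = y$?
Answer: $- \frac{150552}{86411245} \approx -0.0017423$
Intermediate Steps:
$u{\left(y \right)} = -7 + y$
$s{\left(r \right)} = r^{2}$
$F{\left(S \right)} = \frac{1}{27} + S$ ($F{\left(S \right)} = S - - \frac{1}{27} = S + \frac{1}{27} = \frac{1}{27} + S$)
$\frac{1}{10 \left(-44 + u{\left(0 \right)}\right) + \left(\frac{1}{4487 + s{\left(C \right)}} + F{\left(-64 \right)}\right)} = \frac{1}{10 \left(-44 + \left(-7 + 0\right)\right) + \left(\frac{1}{4487 + 33^{2}} + \left(\frac{1}{27} - 64\right)\right)} = \frac{1}{10 \left(-44 - 7\right) - \left(\frac{1727}{27} - \frac{1}{4487 + 1089}\right)} = \frac{1}{10 \left(-51\right) - \left(\frac{1727}{27} - \frac{1}{5576}\right)} = \frac{1}{-510 + \left(\frac{1}{5576} - \frac{1727}{27}\right)} = \frac{1}{-510 - \frac{9629725}{150552}} = \frac{1}{- \frac{86411245}{150552}} = - \frac{150552}{86411245}$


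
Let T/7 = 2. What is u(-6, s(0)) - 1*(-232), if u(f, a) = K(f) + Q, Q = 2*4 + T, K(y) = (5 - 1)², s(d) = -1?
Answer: 270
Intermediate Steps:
T = 14 (T = 7*2 = 14)
K(y) = 16 (K(y) = 4² = 16)
Q = 22 (Q = 2*4 + 14 = 8 + 14 = 22)
u(f, a) = 38 (u(f, a) = 16 + 22 = 38)
u(-6, s(0)) - 1*(-232) = 38 - 1*(-232) = 38 + 232 = 270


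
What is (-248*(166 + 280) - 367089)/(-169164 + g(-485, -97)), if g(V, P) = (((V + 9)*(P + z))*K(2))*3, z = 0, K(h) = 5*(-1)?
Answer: 477697/861744 ≈ 0.55434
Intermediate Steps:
K(h) = -5
g(V, P) = -15*P*(9 + V) (g(V, P) = (((V + 9)*(P + 0))*(-5))*3 = (((9 + V)*P)*(-5))*3 = ((P*(9 + V))*(-5))*3 = -5*P*(9 + V)*3 = -15*P*(9 + V))
(-248*(166 + 280) - 367089)/(-169164 + g(-485, -97)) = (-248*(166 + 280) - 367089)/(-169164 + 15*(-97)*(-9 - 1*(-485))) = (-248*446 - 367089)/(-169164 + 15*(-97)*(-9 + 485)) = (-110608 - 367089)/(-169164 + 15*(-97)*476) = -477697/(-169164 - 692580) = -477697/(-861744) = -477697*(-1/861744) = 477697/861744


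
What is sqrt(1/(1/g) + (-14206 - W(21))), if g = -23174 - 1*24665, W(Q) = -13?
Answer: 4*I*sqrt(3877) ≈ 249.06*I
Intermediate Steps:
g = -47839 (g = -23174 - 24665 = -47839)
sqrt(1/(1/g) + (-14206 - W(21))) = sqrt(1/(1/(-47839)) + (-14206 - 1*(-13))) = sqrt(1/(-1/47839) + (-14206 + 13)) = sqrt(-47839 - 14193) = sqrt(-62032) = 4*I*sqrt(3877)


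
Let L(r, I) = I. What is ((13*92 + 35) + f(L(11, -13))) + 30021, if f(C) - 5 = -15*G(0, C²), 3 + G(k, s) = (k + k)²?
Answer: 31302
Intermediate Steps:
G(k, s) = -3 + 4*k² (G(k, s) = -3 + (k + k)² = -3 + (2*k)² = -3 + 4*k²)
f(C) = 50 (f(C) = 5 - 15*(-3 + 4*0²) = 5 - 15*(-3 + 4*0) = 5 - 15*(-3 + 0) = 5 - 15*(-3) = 5 + 45 = 50)
((13*92 + 35) + f(L(11, -13))) + 30021 = ((13*92 + 35) + 50) + 30021 = ((1196 + 35) + 50) + 30021 = (1231 + 50) + 30021 = 1281 + 30021 = 31302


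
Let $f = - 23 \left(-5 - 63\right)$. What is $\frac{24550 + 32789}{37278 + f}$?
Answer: $\frac{57339}{38842} \approx 1.4762$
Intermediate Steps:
$f = 1564$ ($f = \left(-23\right) \left(-68\right) = 1564$)
$\frac{24550 + 32789}{37278 + f} = \frac{24550 + 32789}{37278 + 1564} = \frac{57339}{38842}$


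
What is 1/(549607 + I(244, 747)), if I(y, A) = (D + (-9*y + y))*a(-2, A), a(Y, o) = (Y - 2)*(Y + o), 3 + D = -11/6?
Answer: 3/19142911 ≈ 1.5672e-7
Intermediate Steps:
D = -29/6 (D = -3 - 11/6 = -29/6 ≈ -4.8333)
a(Y, o) = (-2 + Y)*(Y + o)
I(y, A) = (8 - 4*A)*(-29/6 - 8*y) (I(y, A) = (-29/6 + (-9*y + y))*((-2)² - 2*(-2) - 2*A - 2*A) = (-29/6 - 8*y)*(4 + 4 - 2*A - 2*A) = (-29/6 - 8*y)*(8 - 4*A) = (8 - 4*A)*(-29/6 - 8*y))
1/(549607 + I(244, 747)) = 1/(549607 + 2*(-2 + 747)*(29 + 48*244)/3) = 1/(549607 + (⅔)*745*(29 + 11712)) = 1/(549607 + (⅔)*745*11741) = 1/(549607 + 17494090/3) = 1/(19142911/3) = 3/19142911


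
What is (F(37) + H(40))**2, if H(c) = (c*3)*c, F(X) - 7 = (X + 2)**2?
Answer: 40043584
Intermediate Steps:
F(X) = 7 + (2 + X)**2 (F(X) = 7 + (X + 2)**2 = 7 + (2 + X)**2)
H(c) = 3*c**2 (H(c) = (3*c)*c = 3*c**2)
(F(37) + H(40))**2 = ((7 + (2 + 37)**2) + 3*40**2)**2 = ((7 + 39**2) + 3*1600)**2 = ((7 + 1521) + 4800)**2 = (1528 + 4800)**2 = 6328**2 = 40043584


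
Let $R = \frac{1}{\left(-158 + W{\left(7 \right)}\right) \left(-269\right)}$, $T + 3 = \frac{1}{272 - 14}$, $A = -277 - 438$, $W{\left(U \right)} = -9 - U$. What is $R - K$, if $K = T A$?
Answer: $- \frac{2155786826}{1006329} \approx -2142.2$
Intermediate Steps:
$A = -715$
$T = - \frac{773}{258}$ ($T = -3 + \frac{1}{272 - 14} = -3 + \frac{1}{258} = - \frac{773}{258} \approx -2.9961$)
$K = \frac{552695}{258}$ ($K = \left(- \frac{773}{258}\right) \left(-715\right) = \frac{552695}{258} \approx 2142.2$)
$R = \frac{1}{46806}$ ($R = \frac{1}{\left(-158 - 16\right) \left(-269\right)} = \frac{1}{\left(-174\right) \left(-269\right)} = \frac{1}{46806} \approx 2.1365 \cdot 10^{-5}$)
$R - K = \frac{1}{46806} - \frac{552695}{258} = - \frac{2155786826}{1006329}$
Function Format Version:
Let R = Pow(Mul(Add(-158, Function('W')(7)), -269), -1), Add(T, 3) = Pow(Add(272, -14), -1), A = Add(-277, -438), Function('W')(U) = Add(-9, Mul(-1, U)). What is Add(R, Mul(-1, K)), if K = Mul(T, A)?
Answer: Rational(-2155786826, 1006329) ≈ -2142.2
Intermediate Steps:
A = -715
T = Rational(-773, 258) (T = Add(-3, Pow(Add(272, -14), -1)) = Add(-3, Pow(258, -1)) = Add(-3, Rational(1, 258)) = Rational(-773, 258) ≈ -2.9961)
K = Rational(552695, 258) (K = Mul(Rational(-773, 258), -715) = Rational(552695, 258) ≈ 2142.2)
R = Rational(1, 46806) (R = Pow(Mul(Add(-158, Add(-9, Mul(-1, 7))), -269), -1) = Pow(Mul(Add(-158, Add(-9, -7)), -269), -1) = Pow(Mul(Add(-158, -16), -269), -1) = Pow(Mul(-174, -269), -1) = Pow(46806, -1) = Rational(1, 46806) ≈ 2.1365e-5)
Add(R, Mul(-1, K)) = Add(Rational(1, 46806), Mul(-1, Rational(552695, 258))) = Add(Rational(1, 46806), Rational(-552695, 258)) = Rational(-2155786826, 1006329)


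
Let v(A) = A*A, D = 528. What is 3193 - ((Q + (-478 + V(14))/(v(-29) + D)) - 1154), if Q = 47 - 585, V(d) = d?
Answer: 6688029/1369 ≈ 4885.3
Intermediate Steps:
Q = -538
v(A) = A²
3193 - ((Q + (-478 + V(14))/(v(-29) + D)) - 1154) = 3193 - ((-538 + (-478 + 14)/((-29)² + 528)) - 1154) = 3193 - ((-538 - 464/(841 + 528)) - 1154) = 3193 - ((-538 - 464/1369) - 1154) = 3193 - (-736986/1369 - 1154) = 3193 - 1*(-2316812/1369) = 3193 + 2316812/1369 = 6688029/1369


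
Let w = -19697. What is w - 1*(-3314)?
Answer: -16383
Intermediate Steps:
w - 1*(-3314) = -19697 - 1*(-3314) = -19697 + 3314 = -16383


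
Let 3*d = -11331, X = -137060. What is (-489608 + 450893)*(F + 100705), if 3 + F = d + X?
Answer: 1553826525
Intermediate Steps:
d = -3777 (d = (⅓)*(-11331) = -3777)
F = -140840 (F = -3 + (-3777 - 137060) = -3 - 140837 = -140840)
(-489608 + 450893)*(F + 100705) = (-489608 + 450893)*(-140840 + 100705) = -38715*(-40135) = 1553826525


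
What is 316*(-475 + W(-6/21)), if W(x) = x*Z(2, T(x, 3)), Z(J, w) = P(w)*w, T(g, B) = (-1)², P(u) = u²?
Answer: -1051332/7 ≈ -1.5019e+5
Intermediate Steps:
T(g, B) = 1
Z(J, w) = w³ (Z(J, w) = w²*w = w³)
W(x) = x (W(x) = x*1³ = x*1 = x)
316*(-475 + W(-6/21)) = 316*(-475 - 6/21) = 316*(-475 - 6*1/21) = 316*(-475 - 2/7) = 316*(-3327/7) = -1051332/7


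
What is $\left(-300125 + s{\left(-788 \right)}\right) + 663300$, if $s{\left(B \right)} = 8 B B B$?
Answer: $-3914067801$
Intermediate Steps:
$s{\left(B \right)} = 8 B^{3}$ ($s{\left(B \right)} = 8 B^{2} B = 8 B^{3}$)
$\left(-300125 + s{\left(-788 \right)}\right) + 663300 = \left(-300125 + 8 \left(-788\right)^{3}\right) + 663300 = \left(-300125 + 8 \left(-489303872\right)\right) + 663300 = \left(-300125 - 3914430976\right) + 663300 = -3914731101 + 663300 = -3914067801$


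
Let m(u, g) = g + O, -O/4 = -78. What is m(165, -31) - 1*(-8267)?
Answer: 8548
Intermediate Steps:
O = 312 (O = -4*(-78) = 312)
m(u, g) = 312 + g (m(u, g) = g + 312 = 312 + g)
m(165, -31) - 1*(-8267) = (312 - 31) - 1*(-8267) = 281 + 8267 = 8548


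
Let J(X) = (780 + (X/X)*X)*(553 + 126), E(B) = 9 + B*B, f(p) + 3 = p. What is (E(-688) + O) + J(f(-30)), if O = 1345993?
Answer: 2326559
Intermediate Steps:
f(p) = -3 + p
E(B) = 9 + B**2
J(X) = 529620 + 679*X (J(X) = (780 + 1*X)*679 = (780 + X)*679 = 529620 + 679*X)
(E(-688) + O) + J(f(-30)) = ((9 + (-688)**2) + 1345993) + (529620 + 679*(-3 - 30)) = ((9 + 473344) + 1345993) + (529620 + 679*(-33)) = (473353 + 1345993) + (529620 - 22407) = 1819346 + 507213 = 2326559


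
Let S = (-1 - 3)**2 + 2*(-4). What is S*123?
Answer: 984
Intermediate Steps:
S = 8 (S = (-4)**2 - 8 = 16 - 8 = 8)
S*123 = 8*123 = 984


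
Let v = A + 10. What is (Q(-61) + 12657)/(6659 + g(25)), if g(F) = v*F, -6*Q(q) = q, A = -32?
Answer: 76003/36654 ≈ 2.0735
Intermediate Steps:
v = -22 (v = -32 + 10 = -22)
Q(q) = -q/6
g(F) = -22*F
(Q(-61) + 12657)/(6659 + g(25)) = (-⅙*(-61) + 12657)/(6659 - 22*25) = (61/6 + 12657)/(6659 - 550) = (76003/6)/6109 = (76003/6)*(1/6109) = 76003/36654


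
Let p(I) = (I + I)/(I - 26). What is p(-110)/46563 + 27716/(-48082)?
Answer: -1994350871/3460028802 ≈ -0.57640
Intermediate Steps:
p(I) = 2*I/(-26 + I) (p(I) = (2*I)/(-26 + I) = 2*I/(-26 + I))
p(-110)/46563 + 27716/(-48082) = (2*(-110)/(-26 - 110))/46563 + 27716/(-48082) = (2*(-110)/(-136))*(1/46563) + 27716*(-1/48082) = (2*(-110)*(-1/136))*(1/46563) - 13858/24041 = (55/34)*(1/46563) - 13858/24041 = 5/143922 - 13858/24041 = -1994350871/3460028802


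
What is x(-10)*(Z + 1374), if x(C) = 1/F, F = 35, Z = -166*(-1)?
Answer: 44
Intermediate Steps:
Z = 166
x(C) = 1/35
x(-10)*(Z + 1374) = (166 + 1374)/35 = (1/35)*1540 = 44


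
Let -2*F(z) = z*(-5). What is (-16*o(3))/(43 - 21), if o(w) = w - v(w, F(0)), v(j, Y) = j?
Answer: 0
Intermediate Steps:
F(z) = 5*z/2 (F(z) = -z*(-5)/2 = -(-5)*z/2 = 5*z/2)
o(w) = 0 (o(w) = w - w = 0)
(-16*o(3))/(43 - 21) = (-16*0)/(43 - 21) = 0/22 = 0*(1/22) = 0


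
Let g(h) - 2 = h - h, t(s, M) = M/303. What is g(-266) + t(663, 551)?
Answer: 1157/303 ≈ 3.8185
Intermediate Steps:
t(s, M) = M/303 (t(s, M) = M*(1/303) = M/303)
g(h) = 2 (g(h) = 2 + (h - h) = 2 + 0 = 2)
g(-266) + t(663, 551) = 2 + (1/303)*551 = 2 + 551/303 = 1157/303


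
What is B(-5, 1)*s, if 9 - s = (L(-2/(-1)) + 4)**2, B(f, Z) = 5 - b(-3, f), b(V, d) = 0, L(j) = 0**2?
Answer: -35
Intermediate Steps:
L(j) = 0
B(f, Z) = 5 (B(f, Z) = 5 - 1*0 = 5 + 0 = 5)
s = -7 (s = 9 - (0 + 4)**2 = 9 - 1*4**2 = 9 - 1*16 = 9 - 16 = -7)
B(-5, 1)*s = 5*(-7) = -35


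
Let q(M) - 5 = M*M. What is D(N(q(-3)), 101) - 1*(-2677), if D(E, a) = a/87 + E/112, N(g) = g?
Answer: 1864087/696 ≈ 2678.3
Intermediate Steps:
q(M) = 5 + M² (q(M) = 5 + M*M = 5 + M²)
D(E, a) = a/87 + E/112 (D(E, a) = a*(1/87) + E*(1/112) = a/87 + E/112)
D(N(q(-3)), 101) - 1*(-2677) = ((1/87)*101 + (5 + (-3)²)/112) - 1*(-2677) = (101/87 + (5 + 9)/112) + 2677 = (101/87 + (1/112)*14) + 2677 = (101/87 + ⅛) + 2677 = 895/696 + 2677 = 1864087/696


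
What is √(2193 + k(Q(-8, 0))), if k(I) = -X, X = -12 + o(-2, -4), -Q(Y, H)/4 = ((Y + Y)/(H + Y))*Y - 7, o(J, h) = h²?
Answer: √2189 ≈ 46.787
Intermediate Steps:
Q(Y, H) = 28 - 8*Y²/(H + Y) (Q(Y, H) = -4*(((Y + Y)/(H + Y))*Y - 7) = -4*(((2*Y)/(H + Y))*Y - 7) = -4*((2*Y/(H + Y))*Y - 7) = -4*(2*Y²/(H + Y) - 7) = -4*(-7 + 2*Y²/(H + Y)) = 28 - 8*Y²/(H + Y))
X = 4 (X = -12 + (-4)² = -12 + 16 = 4)
k(I) = -4 (k(I) = -1*4 = -4)
√(2193 + k(Q(-8, 0))) = √(2193 - 4) = √2189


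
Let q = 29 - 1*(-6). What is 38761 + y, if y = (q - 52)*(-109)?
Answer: 40614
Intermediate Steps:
q = 35 (q = 29 + 6 = 35)
y = 1853 (y = (35 - 52)*(-109) = -17*(-109) = 1853)
38761 + y = 38761 + 1853 = 40614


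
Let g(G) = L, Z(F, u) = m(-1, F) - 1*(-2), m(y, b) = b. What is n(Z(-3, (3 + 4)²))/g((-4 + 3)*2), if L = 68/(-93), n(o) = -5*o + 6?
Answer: -1023/68 ≈ -15.044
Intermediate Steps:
Z(F, u) = 2 + F (Z(F, u) = F - 1*(-2) = F + 2 = 2 + F)
n(o) = 6 - 5*o
L = -68/93 (L = 68*(-1/93) = -68/93 ≈ -0.73118)
g(G) = -68/93
n(Z(-3, (3 + 4)²))/g((-4 + 3)*2) = (6 - 5*(2 - 3))/(-68/93) = (6 - 5*(-1))*(-93/68) = (6 + 5)*(-93/68) = 11*(-93/68) = -1023/68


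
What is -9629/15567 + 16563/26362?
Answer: 3996523/410377254 ≈ 0.0097387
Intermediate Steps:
-9629/15567 + 16563/26362 = 3996523/410377254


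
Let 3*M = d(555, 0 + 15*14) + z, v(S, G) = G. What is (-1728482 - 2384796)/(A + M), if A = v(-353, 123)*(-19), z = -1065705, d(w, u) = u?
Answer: 2056639/178751 ≈ 11.506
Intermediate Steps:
A = -2337 (A = 123*(-19) = -2337)
M = -355165 (M = ((0 + 15*14) - 1065705)/3 = ((0 + 210) - 1065705)/3 = (210 - 1065705)/3 = (1/3)*(-1065495) = -355165)
(-1728482 - 2384796)/(A + M) = (-1728482 - 2384796)/(-2337 - 355165) = -4113278/(-357502) = -4113278*(-1/357502) = 2056639/178751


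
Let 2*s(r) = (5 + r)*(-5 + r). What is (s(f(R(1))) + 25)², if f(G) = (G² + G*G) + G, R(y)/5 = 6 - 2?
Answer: 452155380625/4 ≈ 1.1304e+11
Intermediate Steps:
R(y) = 20 (R(y) = 5*(6 - 2) = 5*4 = 20)
f(G) = G + 2*G² (f(G) = (G² + G²) + G = 2*G² + G = G + 2*G²)
s(r) = (-5 + r)*(5 + r)/2 (s(r) = ((5 + r)*(-5 + r))/2 = ((-5 + r)*(5 + r))/2 = (-5 + r)*(5 + r)/2)
(s(f(R(1))) + 25)² = ((-25/2 + (20*(1 + 2*20))²/2) + 25)² = ((-25/2 + (20*(1 + 40))²/2) + 25)² = ((-25/2 + (20*41)²/2) + 25)² = ((-25/2 + (½)*820²) + 25)² = ((-25/2 + (½)*672400) + 25)² = ((-25/2 + 336200) + 25)² = (672375/2 + 25)² = (672425/2)² = 452155380625/4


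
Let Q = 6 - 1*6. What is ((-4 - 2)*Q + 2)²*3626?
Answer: 14504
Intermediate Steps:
Q = 0 (Q = 6 - 6 = 0)
((-4 - 2)*Q + 2)²*3626 = ((-4 - 2)*0 + 2)²*3626 = (-6*0 + 2)²*3626 = (0 + 2)²*3626 = 2²*3626 = 4*3626 = 14504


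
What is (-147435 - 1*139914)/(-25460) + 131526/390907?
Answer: 115675387503/9952492220 ≈ 11.623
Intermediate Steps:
(-147435 - 1*139914)/(-25460) + 131526/390907 = (-147435 - 139914)*(-1/25460) + 131526*(1/390907) = -287349*(-1/25460) + 131526/390907 = 287349/25460 + 131526/390907 = 115675387503/9952492220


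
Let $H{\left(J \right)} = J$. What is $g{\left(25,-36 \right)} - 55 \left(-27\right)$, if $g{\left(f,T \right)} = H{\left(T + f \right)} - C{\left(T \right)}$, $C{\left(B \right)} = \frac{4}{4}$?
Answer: $1473$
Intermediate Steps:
$C{\left(B \right)} = 1$ ($C{\left(B \right)} = 4 \cdot \frac{1}{4} = 1$)
$g{\left(f,T \right)} = -1 + T + f$ ($g{\left(f,T \right)} = \left(T + f\right) - 1 = -1 + T + f$)
$g{\left(25,-36 \right)} - 55 \left(-27\right) = \left(-1 - 36 + 25\right) - 55 \left(-27\right) = -12 - -1485 = -12 + 1485 = 1473$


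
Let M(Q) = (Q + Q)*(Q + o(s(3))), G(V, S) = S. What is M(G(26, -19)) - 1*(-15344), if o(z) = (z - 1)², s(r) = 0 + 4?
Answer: 15724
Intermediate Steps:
s(r) = 4
o(z) = (-1 + z)²
M(Q) = 2*Q*(9 + Q) (M(Q) = (Q + Q)*(Q + (-1 + 4)²) = (2*Q)*(Q + 3²) = (2*Q)*(Q + 9) = (2*Q)*(9 + Q) = 2*Q*(9 + Q))
M(G(26, -19)) - 1*(-15344) = 2*(-19)*(9 - 19) - 1*(-15344) = 2*(-19)*(-10) + 15344 = 380 + 15344 = 15724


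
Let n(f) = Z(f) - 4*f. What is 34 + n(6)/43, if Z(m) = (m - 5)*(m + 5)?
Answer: 1449/43 ≈ 33.698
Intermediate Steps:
Z(m) = (-5 + m)*(5 + m)
n(f) = -25 + f**2 - 4*f (n(f) = (-25 + f**2) - 4*f = -25 + f**2 - 4*f)
34 + n(6)/43 = 34 + (-25 + 6**2 - 4*6)/43 = 34 + (-25 + 36 - 24)*(1/43) = 34 - 13*1/43 = 34 - 13/43 = 1449/43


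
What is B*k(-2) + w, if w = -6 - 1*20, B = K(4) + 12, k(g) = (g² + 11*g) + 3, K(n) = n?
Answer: -266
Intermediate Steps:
k(g) = 3 + g² + 11*g
B = 16 (B = 4 + 12 = 16)
w = -26 (w = -6 - 20 = -26)
B*k(-2) + w = 16*(3 + (-2)² + 11*(-2)) - 26 = 16*(3 + 4 - 22) - 26 = 16*(-15) - 26 = -240 - 26 = -266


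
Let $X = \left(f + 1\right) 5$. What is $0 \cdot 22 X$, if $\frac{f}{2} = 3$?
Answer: $0$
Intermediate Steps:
$f = 6$ ($f = 2 \cdot 3 = 6$)
$X = 35$ ($X = \left(6 + 1\right) 5 = 7 \cdot 5 = 35$)
$0 \cdot 22 X = 0 \cdot 22 \cdot 35 = 0 \cdot 35 = 0$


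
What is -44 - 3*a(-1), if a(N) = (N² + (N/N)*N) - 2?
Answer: -38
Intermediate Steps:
a(N) = -2 + N + N² (a(N) = (N² + 1*N) - 2 = (N² + N) - 2 = (N + N²) - 2 = -2 + N + N²)
-44 - 3*a(-1) = -44 - 3*(-2 - 1 + (-1)²) = -44 - 3*(-2 - 1 + 1) = -44 - 3*(-2) = -44 + 6 = -38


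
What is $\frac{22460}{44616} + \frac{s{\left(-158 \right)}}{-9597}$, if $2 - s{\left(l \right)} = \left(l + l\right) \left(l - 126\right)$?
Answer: $\frac{351623141}{35681646} \approx 9.8545$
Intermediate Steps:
$s{\left(l \right)} = 2 - 2 l \left(-126 + l\right)$ ($s{\left(l \right)} = 2 - \left(l + l\right) \left(l - 126\right) = 2 - 2 l \left(-126 + l\right)$)
$\frac{22460}{44616} + \frac{s{\left(-158 \right)}}{-9597} = \frac{22460}{44616} + \frac{2 - 2 \left(-158\right)^{2} + 252 \left(-158\right)}{-9597} = 22460 \cdot \frac{1}{44616} + \left(2 - 49928 - 39816\right) \left(- \frac{1}{9597}\right) = \frac{5615}{11154} + \left(2 - 49928 - 39816\right) \left(- \frac{1}{9597}\right) = \frac{5615}{11154} - - \frac{29914}{3199} = \frac{5615}{11154} + \frac{29914}{3199} = \frac{351623141}{35681646}$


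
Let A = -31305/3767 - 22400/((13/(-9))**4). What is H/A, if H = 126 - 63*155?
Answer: 20334375243/10872873155 ≈ 1.8702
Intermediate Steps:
A = -554516530905/107589287 (A = -31305*1/3767 - 22400/((13*(-1/9))**4) = -31305/3767 - 22400/((-13/9)**4) = -31305/3767 - 22400/28561/6561 = -31305/3767 - 22400*6561/28561 = -31305/3767 - 146966400/28561 = -554516530905/107589287 ≈ -5154.0)
H = -9639 (H = 126 - 9765 = -9639)
H/A = -9639/(-554516530905/107589287) = -9639*(-107589287/554516530905) = 20334375243/10872873155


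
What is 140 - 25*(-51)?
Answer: 1415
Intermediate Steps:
140 - 25*(-51) = 140 + 1275 = 1415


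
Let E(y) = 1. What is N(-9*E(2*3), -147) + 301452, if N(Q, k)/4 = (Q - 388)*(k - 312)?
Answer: 1030344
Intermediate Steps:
N(Q, k) = 4*(-388 + Q)*(-312 + k) (N(Q, k) = 4*((Q - 388)*(k - 312)) = 4*((-388 + Q)*(-312 + k)) = 4*(-388 + Q)*(-312 + k))
N(-9*E(2*3), -147) + 301452 = (484224 - 1552*(-147) - (-11232) + 4*(-9*1)*(-147)) + 301452 = (484224 + 228144 - 1248*(-9) + 4*(-9)*(-147)) + 301452 = (484224 + 228144 + 11232 + 5292) + 301452 = 728892 + 301452 = 1030344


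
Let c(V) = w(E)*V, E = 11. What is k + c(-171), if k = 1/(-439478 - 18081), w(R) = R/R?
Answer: -78242590/457559 ≈ -171.00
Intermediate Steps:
w(R) = 1
c(V) = V (c(V) = 1*V = V)
k = -1/457559 (k = 1/(-457559) = -1/457559 ≈ -2.1855e-6)
k + c(-171) = -1/457559 - 171 = -78242590/457559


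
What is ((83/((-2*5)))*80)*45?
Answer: -29880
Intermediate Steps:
((83/((-2*5)))*80)*45 = ((83/(-10))*80)*45 = ((83*(-1/10))*80)*45 = -83/10*80*45 = -664*45 = -29880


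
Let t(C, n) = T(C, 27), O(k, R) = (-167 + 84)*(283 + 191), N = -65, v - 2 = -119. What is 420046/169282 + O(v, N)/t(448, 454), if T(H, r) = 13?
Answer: -3327215923/1100333 ≈ -3023.8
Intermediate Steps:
v = -117 (v = 2 - 119 = -117)
O(k, R) = -39342 (O(k, R) = -83*474 = -39342)
t(C, n) = 13
420046/169282 + O(v, N)/t(448, 454) = 420046/169282 - 39342/13 = 420046*(1/169282) - 39342*1/13 = 210023/84641 - 39342/13 = -3327215923/1100333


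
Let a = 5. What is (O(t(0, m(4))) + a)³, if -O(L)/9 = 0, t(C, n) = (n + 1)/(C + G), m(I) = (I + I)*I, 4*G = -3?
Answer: 125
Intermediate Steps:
G = -¾ (G = (¼)*(-3) = -¾ ≈ -0.75000)
m(I) = 2*I² (m(I) = (2*I)*I = 2*I²)
t(C, n) = (1 + n)/(-¾ + C) (t(C, n) = (n + 1)/(C - ¾) = (1 + n)/(-¾ + C))
O(L) = 0 (O(L) = -9*0 = 0)
(O(t(0, m(4))) + a)³ = (0 + 5)³ = 5³ = 125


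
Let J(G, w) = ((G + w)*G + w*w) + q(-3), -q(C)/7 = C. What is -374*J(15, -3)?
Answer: -78540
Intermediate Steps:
q(C) = -7*C
J(G, w) = 21 + w² + G*(G + w) (J(G, w) = ((G + w)*G + w*w) - 7*(-3) = (G*(G + w) + w²) + 21 = (w² + G*(G + w)) + 21 = 21 + w² + G*(G + w))
-374*J(15, -3) = -374*(21 + 15² + (-3)² + 15*(-3)) = -374*(21 + 225 + 9 - 45) = -374*210 = -78540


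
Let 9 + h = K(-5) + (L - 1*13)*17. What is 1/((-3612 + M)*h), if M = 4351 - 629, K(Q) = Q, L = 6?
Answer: -1/14630 ≈ -6.8353e-5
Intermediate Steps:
M = 3722
h = -133 (h = -9 + (-5 + (6 - 1*13)*17) = -9 + (-5 + (6 - 13)*17) = -9 + (-5 - 7*17) = -9 + (-5 - 119) = -9 - 124 = -133)
1/((-3612 + M)*h) = 1/((-3612 + 3722)*(-133)) = -1/133/110 = (1/110)*(-1/133) = -1/14630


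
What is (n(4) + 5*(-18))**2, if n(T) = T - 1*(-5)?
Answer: 6561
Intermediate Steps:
n(T) = 5 + T (n(T) = T + 5 = 5 + T)
(n(4) + 5*(-18))**2 = ((5 + 4) + 5*(-18))**2 = (9 - 90)**2 = (-81)**2 = 6561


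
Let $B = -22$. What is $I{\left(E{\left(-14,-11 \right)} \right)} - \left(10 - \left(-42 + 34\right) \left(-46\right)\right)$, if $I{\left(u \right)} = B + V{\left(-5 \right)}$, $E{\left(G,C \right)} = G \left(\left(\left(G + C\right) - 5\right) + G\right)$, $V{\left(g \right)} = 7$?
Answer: $343$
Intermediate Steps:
$E{\left(G,C \right)} = G \left(-5 + C + 2 G\right)$ ($E{\left(G,C \right)} = G \left(\left(\left(C + G\right) - 5\right) + G\right) = G \left(\left(-5 + C + G\right) + G\right) = G \left(-5 + C + 2 G\right)$)
$I{\left(u \right)} = -15$ ($I{\left(u \right)} = -22 + 7 = -15$)
$I{\left(E{\left(-14,-11 \right)} \right)} - \left(10 - \left(-42 + 34\right) \left(-46\right)\right) = -15 - \left(10 - \left(-42 + 34\right) \left(-46\right)\right) = -15 - -358 = -15 + \left(368 - 10\right) = -15 + 358 = 343$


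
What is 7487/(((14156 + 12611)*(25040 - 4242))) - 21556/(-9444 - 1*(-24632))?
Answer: -3000028227535/2113790150602 ≈ -1.4193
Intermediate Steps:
7487/(((14156 + 12611)*(25040 - 4242))) - 21556/(-9444 - 1*(-24632)) = 7487/((26767*20798)) - 21556/(-9444 + 24632) = 7487/556700066 - 21556/15188 = 7487*(1/556700066) - 21556*1/15188 = 7487/556700066 - 5389/3797 = -3000028227535/2113790150602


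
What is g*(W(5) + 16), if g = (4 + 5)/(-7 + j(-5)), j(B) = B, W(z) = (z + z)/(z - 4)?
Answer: -39/2 ≈ -19.500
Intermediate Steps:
W(z) = 2*z/(-4 + z) (W(z) = (2*z)/(-4 + z) = 2*z/(-4 + z))
g = -3/4 (g = (4 + 5)/(-7 - 5) = 9/(-12) = 9*(-1/12) = -3/4 ≈ -0.75000)
g*(W(5) + 16) = -3*(2*5/(-4 + 5) + 16)/4 = -3*(2*5/1 + 16)/4 = -3*(2*5*1 + 16)/4 = -3*(10 + 16)/4 = -3/4*26 = -39/2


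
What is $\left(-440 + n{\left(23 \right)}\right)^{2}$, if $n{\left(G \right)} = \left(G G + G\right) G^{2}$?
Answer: $85011898624$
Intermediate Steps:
$n{\left(G \right)} = G^{2} \left(G + G^{2}\right)$ ($n{\left(G \right)} = \left(G^{2} + G\right) G^{2} = \left(G + G^{2}\right) G^{2} = G^{2} \left(G + G^{2}\right)$)
$\left(-440 + n{\left(23 \right)}\right)^{2} = \left(-440 + 23^{3} \left(1 + 23\right)\right)^{2} = \left(-440 + 12167 \cdot 24\right)^{2} = \left(-440 + 292008\right)^{2} = 291568^{2} = 85011898624$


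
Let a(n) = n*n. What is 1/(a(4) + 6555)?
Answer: 1/6571 ≈ 0.00015218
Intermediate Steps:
a(n) = n²
1/(a(4) + 6555) = 1/(4² + 6555) = 1/(16 + 6555) = 1/6571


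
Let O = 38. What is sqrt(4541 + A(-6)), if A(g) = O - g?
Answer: sqrt(4585) ≈ 67.713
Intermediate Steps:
A(g) = 38 - g
sqrt(4541 + A(-6)) = sqrt(4541 + (38 - 1*(-6))) = sqrt(4541 + (38 + 6)) = sqrt(4541 + 44) = sqrt(4585)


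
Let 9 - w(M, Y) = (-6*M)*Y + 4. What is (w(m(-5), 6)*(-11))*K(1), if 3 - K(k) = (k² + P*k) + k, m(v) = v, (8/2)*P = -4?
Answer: 3850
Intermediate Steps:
P = -1 (P = (¼)*(-4) = -1)
K(k) = 3 - k² (K(k) = 3 - ((k² - k) + k) = 3 - k²)
w(M, Y) = 5 + 6*M*Y (w(M, Y) = 9 - ((-6*M)*Y + 4) = 9 - (-6*M*Y + 4) = 9 - (4 - 6*M*Y) = 9 + (-4 + 6*M*Y) = 5 + 6*M*Y)
(w(m(-5), 6)*(-11))*K(1) = ((5 + 6*(-5)*6)*(-11))*(3 - 1*1²) = ((5 - 180)*(-11))*(3 - 1*1) = (-175*(-11))*(3 - 1) = 1925*2 = 3850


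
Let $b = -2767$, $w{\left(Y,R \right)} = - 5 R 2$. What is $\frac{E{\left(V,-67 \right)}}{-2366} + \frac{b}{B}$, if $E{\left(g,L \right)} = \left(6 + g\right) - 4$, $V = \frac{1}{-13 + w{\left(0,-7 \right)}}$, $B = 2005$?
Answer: $- \frac{373393729}{270398310} \approx -1.3809$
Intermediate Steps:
$w{\left(Y,R \right)} = - 10 R$
$V = \frac{1}{57}$ ($V = \frac{1}{-13 - -70} = \frac{1}{-13 + 70} = \frac{1}{57} \approx 0.017544$)
$E{\left(g,L \right)} = 2 + g$
$\frac{E{\left(V,-67 \right)}}{-2366} + \frac{b}{B} = \frac{2 + \frac{1}{57}}{-2366} - \frac{2767}{2005} = \frac{115}{57} \left(- \frac{1}{2366}\right) - \frac{2767}{2005} = - \frac{115}{134862} - \frac{2767}{2005} = - \frac{373393729}{270398310}$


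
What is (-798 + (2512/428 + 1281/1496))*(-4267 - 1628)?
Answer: 746666011395/160072 ≈ 4.6646e+6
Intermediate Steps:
(-798 + (2512/428 + 1281/1496))*(-4267 - 1628) = (-798 + (2512*(1/428) + 1281*(1/1496)))*(-5895) = (-798 + (628/107 + 1281/1496))*(-5895) = (-798 + 1076555/160072)*(-5895) = -126660901/160072*(-5895) = 746666011395/160072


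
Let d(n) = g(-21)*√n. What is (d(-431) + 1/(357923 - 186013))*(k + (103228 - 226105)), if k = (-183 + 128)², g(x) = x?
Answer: -59926/85955 + 2516892*I*√431 ≈ -0.69718 + 5.2252e+7*I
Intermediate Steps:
d(n) = -21*√n
k = 3025 (k = (-55)² = 3025)
(d(-431) + 1/(357923 - 186013))*(k + (103228 - 226105)) = (-21*I*√431 + 1/(357923 - 186013))*(3025 + (103228 - 226105)) = (-21*I*√431 + 1/171910)*(3025 - 122877) = (-21*I*√431 + 1/171910)*(-119852) = (1/171910 - 21*I*√431)*(-119852) = -59926/85955 + 2516892*I*√431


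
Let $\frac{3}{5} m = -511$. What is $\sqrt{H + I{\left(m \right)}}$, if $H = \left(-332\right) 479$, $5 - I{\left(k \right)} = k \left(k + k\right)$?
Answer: $\frac{i \sqrt{14487257}}{3} \approx 1268.7 i$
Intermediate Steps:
$m = - \frac{2555}{3}$ ($m = \frac{5}{3} \left(-511\right) = - \frac{2555}{3} \approx -851.67$)
$I{\left(k \right)} = 5 - 2 k^{2}$ ($I{\left(k \right)} = 5 - k \left(k + k\right) = 5 - k 2 k = 5 - 2 k^{2}$)
$H = -159028$
$\sqrt{H + I{\left(m \right)}} = \sqrt{-159028 + \left(5 - 2 \left(- \frac{2555}{3}\right)^{2}\right)} = \sqrt{-159028 + \left(5 - \frac{13056050}{9}\right)} = \sqrt{-159028 - \frac{13056005}{9}} = \sqrt{- \frac{14487257}{9}} = \frac{i \sqrt{14487257}}{3}$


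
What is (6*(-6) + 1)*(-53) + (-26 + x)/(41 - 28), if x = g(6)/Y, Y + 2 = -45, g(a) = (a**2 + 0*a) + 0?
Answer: 1132147/611 ≈ 1852.9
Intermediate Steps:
g(a) = a**2 (g(a) = (a**2 + 0) + 0 = a**2 + 0 = a**2)
Y = -47 (Y = -2 - 45 = -47)
x = -36/47 (x = 6**2/(-47) = 36*(-1/47) = -36/47 ≈ -0.76596)
(6*(-6) + 1)*(-53) + (-26 + x)/(41 - 28) = (6*(-6) + 1)*(-53) + (-26 - 36/47)/(41 - 28) = (-36 + 1)*(-53) - 1258/47/13 = -35*(-53) - 1258/47*1/13 = 1855 - 1258/611 = 1132147/611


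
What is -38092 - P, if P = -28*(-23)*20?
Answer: -50972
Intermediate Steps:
P = 12880 (P = 644*20 = 12880)
-38092 - P = -38092 - 1*12880 = -38092 - 12880 = -50972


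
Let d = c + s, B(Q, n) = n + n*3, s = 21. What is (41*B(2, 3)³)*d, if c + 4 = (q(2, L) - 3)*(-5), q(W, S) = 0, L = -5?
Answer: 2267136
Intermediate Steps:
c = 11 (c = -4 + (0 - 3)*(-5) = -4 - 3*(-5) = -4 + 15 = 11)
B(Q, n) = 4*n (B(Q, n) = n + 3*n = 4*n)
d = 32 (d = 11 + 21 = 32)
(41*B(2, 3)³)*d = (41*(4*3)³)*32 = (41*12³)*32 = (41*1728)*32 = 70848*32 = 2267136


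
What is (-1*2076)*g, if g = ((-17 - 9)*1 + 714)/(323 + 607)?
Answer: -238048/155 ≈ -1535.8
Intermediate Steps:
g = 344/465 (g = (-26*1 + 714)/930 = (-26 + 714)*(1/930) = 688*(1/930) = 344/465 ≈ 0.73979)
(-1*2076)*g = -1*2076*(344/465) = -2076*344/465 = -238048/155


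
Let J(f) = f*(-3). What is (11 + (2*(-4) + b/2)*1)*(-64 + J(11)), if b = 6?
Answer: -582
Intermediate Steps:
J(f) = -3*f
(11 + (2*(-4) + b/2)*1)*(-64 + J(11)) = (11 + (2*(-4) + 6/2)*1)*(-64 - 3*11) = (11 + (-8 + 6*(½))*1)*(-64 - 33) = (11 + (-8 + 3)*1)*(-97) = (11 - 5*1)*(-97) = (11 - 5)*(-97) = 6*(-97) = -582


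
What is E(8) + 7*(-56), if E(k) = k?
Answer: -384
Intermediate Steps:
E(8) + 7*(-56) = 8 + 7*(-56) = 8 - 392 = -384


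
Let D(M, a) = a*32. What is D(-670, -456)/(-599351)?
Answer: 14592/599351 ≈ 0.024346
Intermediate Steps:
D(M, a) = 32*a
D(-670, -456)/(-599351) = (32*(-456))/(-599351) = -14592*(-1/599351) = 14592/599351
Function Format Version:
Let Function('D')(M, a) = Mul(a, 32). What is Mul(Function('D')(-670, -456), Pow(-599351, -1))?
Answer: Rational(14592, 599351) ≈ 0.024346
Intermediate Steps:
Function('D')(M, a) = Mul(32, a)
Mul(Function('D')(-670, -456), Pow(-599351, -1)) = Mul(Mul(32, -456), Pow(-599351, -1)) = Mul(-14592, Rational(-1, 599351)) = Rational(14592, 599351)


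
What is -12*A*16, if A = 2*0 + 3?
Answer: -576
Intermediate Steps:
A = 3 (A = 0 + 3 = 3)
-12*A*16 = -12*3*16 = -36*16 = -576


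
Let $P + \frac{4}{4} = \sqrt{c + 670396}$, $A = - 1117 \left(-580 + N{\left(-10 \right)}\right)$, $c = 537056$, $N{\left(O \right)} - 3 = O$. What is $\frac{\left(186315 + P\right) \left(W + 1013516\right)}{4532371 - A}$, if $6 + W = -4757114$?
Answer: $- \frac{174371458914}{969173} - \frac{1871802 \sqrt{301863}}{969173} \approx -1.8098 \cdot 10^{5}$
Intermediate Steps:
$W = -4757120$ ($W = -6 - 4757114 = -4757120$)
$N{\left(O \right)} = 3 + O$
$A = 655679$ ($A = - 1117 \left(-580 + \left(3 - 10\right)\right) = - 1117 \left(-580 - 7\right) = \left(-1117\right) \left(-587\right) = 655679$)
$P = -1 + 2 \sqrt{301863}$ ($P = -1 + \sqrt{537056 + 670396} = -1 + \sqrt{1207452} = -1 + 2 \sqrt{301863} \approx 1097.8$)
$\frac{\left(186315 + P\right) \left(W + 1013516\right)}{4532371 - A} = \frac{\left(186315 - \left(1 - 2 \sqrt{301863}\right)\right) \left(-4757120 + 1013516\right)}{4532371 - 655679} = \frac{\left(186314 + 2 \sqrt{301863}\right) \left(-3743604\right)}{4532371 - 655679} = \frac{-697485835656 - 7487208 \sqrt{301863}}{3876692} = \left(-697485835656 - 7487208 \sqrt{301863}\right) \frac{1}{3876692} = - \frac{174371458914}{969173} - \frac{1871802 \sqrt{301863}}{969173}$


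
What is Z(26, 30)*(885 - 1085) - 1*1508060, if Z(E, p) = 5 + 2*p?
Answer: -1521060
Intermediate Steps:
Z(26, 30)*(885 - 1085) - 1*1508060 = (5 + 2*30)*(885 - 1085) - 1*1508060 = (5 + 60)*(-200) - 1508060 = 65*(-200) - 1508060 = -13000 - 1508060 = -1521060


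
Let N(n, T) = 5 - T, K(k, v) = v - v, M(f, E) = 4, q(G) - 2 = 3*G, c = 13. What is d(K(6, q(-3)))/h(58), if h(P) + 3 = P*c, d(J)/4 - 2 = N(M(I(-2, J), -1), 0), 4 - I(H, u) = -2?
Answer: 28/751 ≈ 0.037284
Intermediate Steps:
I(H, u) = 6 (I(H, u) = 4 - 1*(-2) = 4 + 2 = 6)
q(G) = 2 + 3*G
K(k, v) = 0
d(J) = 28 (d(J) = 8 + 4*(5 - 1*0) = 8 + 4*(5 + 0) = 8 + 4*5 = 8 + 20 = 28)
h(P) = -3 + 13*P (h(P) = -3 + P*13 = -3 + 13*P)
d(K(6, q(-3)))/h(58) = 28/(-3 + 13*58) = 28/(-3 + 754) = 28/751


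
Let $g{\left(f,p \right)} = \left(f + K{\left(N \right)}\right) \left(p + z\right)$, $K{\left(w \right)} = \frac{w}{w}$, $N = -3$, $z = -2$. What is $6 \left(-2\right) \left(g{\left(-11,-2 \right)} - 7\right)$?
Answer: $-396$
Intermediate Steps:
$K{\left(w \right)} = 1$
$g{\left(f,p \right)} = \left(1 + f\right) \left(-2 + p\right)$ ($g{\left(f,p \right)} = \left(f + 1\right) \left(p - 2\right) = \left(1 + f\right) \left(-2 + p\right)$)
$6 \left(-2\right) \left(g{\left(-11,-2 \right)} - 7\right) = 6 \left(-2\right) \left(\left(-2 - 2 - -22 - -22\right) - 7\right) = - 12 \left(\left(-2 - 2 + 22 + 22\right) - 7\right) = - 12 \left(40 - 7\right) = \left(-12\right) 33 = -396$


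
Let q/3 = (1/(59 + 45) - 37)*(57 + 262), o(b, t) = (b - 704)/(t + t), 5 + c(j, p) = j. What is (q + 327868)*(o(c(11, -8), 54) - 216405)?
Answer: -355456135653767/5616 ≈ -6.3293e+10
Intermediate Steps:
c(j, p) = -5 + j
o(b, t) = (-704 + b)/(2*t) (o(b, t) = (-704 + b)/((2*t)) = (-704 + b)*(1/(2*t)) = (-704 + b)/(2*t))
q = -3681579/104 (q = 3*((1/(59 + 45) - 37)*(57 + 262)) = 3*((1/104 - 37)*319) = 3*(-3847/104*319) = 3*(-1227193/104) = -3681579/104 ≈ -35400.)
(q + 327868)*(o(c(11, -8), 54) - 216405) = (-3681579/104 + 327868)*((½)*(-704 + (-5 + 11))/54 - 216405) = 30416693*((½)*(1/54)*(-704 + 6) - 216405)/104 = 30416693*((½)*(1/54)*(-698) - 216405)/104 = 30416693*(-349/54 - 216405)/104 = (30416693/104)*(-11686219/54) = -355456135653767/5616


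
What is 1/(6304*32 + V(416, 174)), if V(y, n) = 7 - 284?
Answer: 1/201451 ≈ 4.9640e-6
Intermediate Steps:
V(y, n) = -277
1/(6304*32 + V(416, 174)) = 1/(6304*32 - 277) = 1/(201728 - 277) = 1/201451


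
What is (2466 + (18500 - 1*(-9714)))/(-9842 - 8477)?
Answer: -30680/18319 ≈ -1.6748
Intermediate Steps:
(2466 + (18500 - 1*(-9714)))/(-9842 - 8477) = (2466 + (18500 + 9714))/(-18319) = (2466 + 28214)*(-1/18319) = 30680*(-1/18319) = -30680/18319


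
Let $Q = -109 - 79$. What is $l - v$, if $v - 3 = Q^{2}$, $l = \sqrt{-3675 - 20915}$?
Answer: $-35347 + i \sqrt{24590} \approx -35347.0 + 156.81 i$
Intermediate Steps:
$Q = -188$
$l = i \sqrt{24590}$ ($l = \sqrt{-24590} = i \sqrt{24590} \approx 156.81 i$)
$v = 35347$ ($v = 3 + \left(-188\right)^{2} = 3 + 35344 = 35347$)
$l - v = i \sqrt{24590} - 35347 = -35347 + i \sqrt{24590}$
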